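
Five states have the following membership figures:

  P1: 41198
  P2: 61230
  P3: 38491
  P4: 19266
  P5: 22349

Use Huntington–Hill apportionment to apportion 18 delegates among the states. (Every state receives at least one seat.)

P1=4; P2=6; P3=4; P4=2; P5=2

With divisor 10280: modified quotas P1 4.008, P2 5.956, P3 3.744, P4 1.874, P5 2.174.
Geometric-mean thresholds: P1 √(4·5)=4.472, P2 √(5·6)=5.477, P3 √(3·4)=3.464, P4 √(1·2)=1.414, P5 √(2·3)=2.449.
Each quota rounded against its threshold gives P1 4, P2 6, P3 4, P4 2, P5 2 (total 18).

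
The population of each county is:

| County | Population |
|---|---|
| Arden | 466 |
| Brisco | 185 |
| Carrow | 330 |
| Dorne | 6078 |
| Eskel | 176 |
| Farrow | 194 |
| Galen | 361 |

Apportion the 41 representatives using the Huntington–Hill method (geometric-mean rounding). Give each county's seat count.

With divisor 192: modified quotas Arden 2.427, Brisco 0.964, Carrow 1.719, Dorne 31.656, Eskel 0.917, Farrow 1.010, Galen 1.880.
Geometric-mean thresholds: Arden √(2·3)=2.449, Brisco (min 1), Carrow √(1·2)=1.414, Dorne √(31·32)=31.496, Eskel (min 1), Farrow √(1·2)=1.414, Galen √(1·2)=1.414.
Each quota rounded against its threshold gives Arden 2, Brisco 1, Carrow 2, Dorne 32, Eskel 1, Farrow 1, Galen 2 (total 41).

Arden 2, Brisco 1, Carrow 2, Dorne 32, Eskel 1, Farrow 1, Galen 2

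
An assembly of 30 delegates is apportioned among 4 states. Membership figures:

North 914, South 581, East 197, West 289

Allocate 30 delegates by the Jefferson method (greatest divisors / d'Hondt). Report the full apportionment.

North=14, South=9, East=3, West=4

Standard divisor 1981/30 ≈ 66.033; standard quotas: North 13.841, South 8.799, East 2.983, West 4.377.
Rounding down gives 13, 8, 2, 4 = 27 seats, so the divisor must be adjusted.
With modified divisor 63: modified quotas North 14.508, South 9.222, East 3.127, West 4.587.
Rounding down: North 14, South 9, East 3, West 4 (total 30).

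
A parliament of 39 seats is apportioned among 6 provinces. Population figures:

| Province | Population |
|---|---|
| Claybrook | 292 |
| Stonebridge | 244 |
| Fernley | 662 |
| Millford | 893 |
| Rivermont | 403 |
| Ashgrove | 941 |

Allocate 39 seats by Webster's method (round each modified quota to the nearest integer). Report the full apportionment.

Standard divisor 3435/39 ≈ 88.077; standard quotas: Claybrook 3.315, Stonebridge 2.770, Fernley 7.516, Millford 10.139, Rivermont 4.576, Ashgrove 10.684.
Rounding to the nearest integer gives 3, 3, 8, 10, 5, 11 = 40 seats, so the divisor must be adjusted.
With modified divisor 89: modified quotas Claybrook 3.281, Stonebridge 2.742, Fernley 7.438, Millford 10.034, Rivermont 4.528, Ashgrove 10.573.
Rounding to the nearest integer: Claybrook 3, Stonebridge 3, Fernley 7, Millford 10, Rivermont 5, Ashgrove 11 (total 39).

Claybrook: 3; Stonebridge: 3; Fernley: 7; Millford: 10; Rivermont: 5; Ashgrove: 11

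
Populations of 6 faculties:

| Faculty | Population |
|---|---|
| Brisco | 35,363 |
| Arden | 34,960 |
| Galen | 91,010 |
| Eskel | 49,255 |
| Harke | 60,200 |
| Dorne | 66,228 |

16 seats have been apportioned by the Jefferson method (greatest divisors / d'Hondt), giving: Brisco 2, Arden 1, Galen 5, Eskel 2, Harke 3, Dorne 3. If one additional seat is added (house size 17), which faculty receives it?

Priority for the next seat is population ÷ (current seats + 1).
Priorities: Brisco 11787.667, Arden 17480.000, Galen 15168.333, Eskel 16418.333, Harke 15050.000, Dorne 16557.000.
Highest priority: Arden.

Arden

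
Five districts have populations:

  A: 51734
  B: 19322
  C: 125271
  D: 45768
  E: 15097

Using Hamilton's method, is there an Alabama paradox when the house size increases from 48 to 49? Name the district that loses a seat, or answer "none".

B

At 48 seats: A 10, B 4, C 23, D 8, E 3.
At 49 seats: A 10, B 3, C 24, D 9, E 3.
B drops from 4 to 3.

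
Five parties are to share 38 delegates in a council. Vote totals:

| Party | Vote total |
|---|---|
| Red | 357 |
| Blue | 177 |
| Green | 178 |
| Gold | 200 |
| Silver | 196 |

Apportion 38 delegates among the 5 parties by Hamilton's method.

Red 12; Blue 6; Green 6; Gold 7; Silver 7

Standard divisor: 1108 ÷ 38 ≈ 29.158.
Standard quotas: Red 12.244, Blue 6.070, Green 6.105, Gold 6.859, Silver 6.722.
Lower quotas: Red 12, Blue 6, Green 6, Gold 6, Silver 6 (sum 36, leaving 2 seats).
Remainders in descending order: Gold 0.859, Silver 0.722, Red 0.244, Green 0.105, Blue 0.070.
Largest remainders: Gold, Silver receive the extra seats.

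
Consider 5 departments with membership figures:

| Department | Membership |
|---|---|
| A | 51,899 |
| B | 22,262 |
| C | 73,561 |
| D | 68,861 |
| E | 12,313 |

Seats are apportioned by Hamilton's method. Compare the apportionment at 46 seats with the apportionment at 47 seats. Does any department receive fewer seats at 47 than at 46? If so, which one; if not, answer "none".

E

At 46 seats: A 10, B 4, C 15, D 14, E 3.
At 47 seats: A 11, B 5, C 15, D 14, E 2.
E drops from 3 to 2.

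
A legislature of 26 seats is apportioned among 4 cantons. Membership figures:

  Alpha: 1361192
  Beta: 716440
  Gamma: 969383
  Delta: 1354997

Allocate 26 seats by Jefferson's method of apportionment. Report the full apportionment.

Alpha: 8, Beta: 4, Gamma: 6, Delta: 8

Standard divisor 4402012/26 ≈ 169308.154; standard quotas: Alpha 8.040, Beta 4.232, Gamma 5.726, Delta 8.003.
Rounding down gives 8, 4, 5, 8 = 25 seats, so the divisor must be adjusted.
With modified divisor 156400: modified quotas Alpha 8.703, Beta 4.581, Gamma 6.198, Delta 8.664.
Rounding down: Alpha 8, Beta 4, Gamma 6, Delta 8 (total 26).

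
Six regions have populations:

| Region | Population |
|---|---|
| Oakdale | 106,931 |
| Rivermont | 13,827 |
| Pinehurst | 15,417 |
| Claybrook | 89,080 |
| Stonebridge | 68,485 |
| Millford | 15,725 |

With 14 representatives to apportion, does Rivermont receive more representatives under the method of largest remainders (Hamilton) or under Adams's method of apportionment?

Hamilton: Oakdale 5, Rivermont 0, Pinehurst 1, Claybrook 4, Stonebridge 3, Millford 1.
Adams: Oakdale 4, Rivermont 1, Pinehurst 1, Claybrook 4, Stonebridge 3, Millford 1.
Rivermont gets 0 under Hamilton and 1 under Adams.

Adams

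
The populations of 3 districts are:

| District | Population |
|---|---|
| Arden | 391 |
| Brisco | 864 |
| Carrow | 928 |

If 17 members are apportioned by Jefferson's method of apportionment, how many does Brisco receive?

Standard divisor 2183/17 ≈ 128.412; standard quotas: Arden 3.045, Brisco 6.728, Carrow 7.227.
Rounding down gives 3, 6, 7 = 16 seats, so the divisor must be adjusted.
With modified divisor 120: modified quotas Arden 3.258, Brisco 7.200, Carrow 7.733.
Rounding down: Arden 3, Brisco 7, Carrow 7 (total 17).
Brisco receives 7.

7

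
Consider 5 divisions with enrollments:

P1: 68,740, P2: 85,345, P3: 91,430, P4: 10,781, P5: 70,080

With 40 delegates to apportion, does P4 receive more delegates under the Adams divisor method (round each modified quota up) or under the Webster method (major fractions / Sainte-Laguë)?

Adams: P1 8, P2 10, P3 11, P4 2, P5 9.
Webster: P1 8, P2 11, P3 11, P4 1, P5 9.
P4 gets 2 under Adams and 1 under Webster.

Adams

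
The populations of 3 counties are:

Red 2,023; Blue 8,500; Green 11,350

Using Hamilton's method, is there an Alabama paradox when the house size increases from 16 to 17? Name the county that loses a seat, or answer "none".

Red

At 16 seats: Red 2, Blue 6, Green 8.
At 17 seats: Red 1, Blue 7, Green 9.
Red drops from 2 to 1.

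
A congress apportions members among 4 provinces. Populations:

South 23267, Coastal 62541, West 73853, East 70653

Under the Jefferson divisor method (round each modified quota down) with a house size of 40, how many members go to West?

Standard divisor 230314/40 ≈ 5757.85; standard quotas: South 4.041, Coastal 10.862, West 12.826, East 12.271.
Rounding down gives 4, 10, 12, 12 = 38 seats, so the divisor must be adjusted.
With modified divisor 5600: modified quotas South 4.155, Coastal 11.168, West 13.188, East 12.617.
Rounding down: South 4, Coastal 11, West 13, East 12 (total 40).
West receives 13.

13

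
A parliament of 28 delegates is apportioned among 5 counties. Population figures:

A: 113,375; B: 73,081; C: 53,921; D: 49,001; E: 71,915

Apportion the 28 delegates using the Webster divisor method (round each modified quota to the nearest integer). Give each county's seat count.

Standard divisor 361293/28 ≈ 12903.321; standard quotas: A 8.786, B 5.664, C 4.179, D 3.798, E 5.573.
Rounding to the nearest integer gives 9, 6, 4, 4, 6 = 29 seats, so the divisor must be adjusted.
With modified divisor 13200: modified quotas A 8.589, B 5.536, C 4.085, D 3.712, E 5.448.
Rounding to the nearest integer: A 9, B 6, C 4, D 4, E 5 (total 28).

A 9, B 6, C 4, D 4, E 5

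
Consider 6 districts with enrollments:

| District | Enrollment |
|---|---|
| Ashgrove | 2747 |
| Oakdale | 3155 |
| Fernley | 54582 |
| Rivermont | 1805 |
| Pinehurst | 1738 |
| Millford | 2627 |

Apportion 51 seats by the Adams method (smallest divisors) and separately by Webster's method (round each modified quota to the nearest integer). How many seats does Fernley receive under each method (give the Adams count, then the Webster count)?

40 and 43

Adams: Ashgrove 2, Oakdale 3, Fernley 40, Rivermont 2, Pinehurst 2, Millford 2.
Webster: Ashgrove 2, Oakdale 2, Fernley 43, Rivermont 1, Pinehurst 1, Millford 2.
Fernley gets 40 under Adams and 43 under Webster.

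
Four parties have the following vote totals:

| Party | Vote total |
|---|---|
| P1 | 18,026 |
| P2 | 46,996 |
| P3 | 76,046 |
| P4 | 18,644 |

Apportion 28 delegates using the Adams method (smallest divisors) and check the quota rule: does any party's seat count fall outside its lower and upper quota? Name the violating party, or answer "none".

Standard quotas: P1 3.160, P2 8.239, P3 13.332, P4 3.269.
Adams allocation: P1 3, P2 8, P3 13, P4 4.
Every allocation lies between the lower and upper quota.

none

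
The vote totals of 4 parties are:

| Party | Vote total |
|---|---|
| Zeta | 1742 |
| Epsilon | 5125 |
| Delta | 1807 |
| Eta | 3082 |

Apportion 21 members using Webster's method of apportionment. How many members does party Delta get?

Standard divisor 11756/21 ≈ 559.81; standard quotas: Zeta 3.112, Epsilon 9.155, Delta 3.228, Eta 5.505.
Rounding to the nearest integer gives Zeta 3, Epsilon 9, Delta 3, Eta 6 — total 21, matching the house size, so no adjustment is needed.
Delta receives 3.

3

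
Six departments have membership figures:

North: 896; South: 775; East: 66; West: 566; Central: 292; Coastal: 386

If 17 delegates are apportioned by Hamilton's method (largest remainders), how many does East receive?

0

The standard divisor is 2981/17 ≈ 175.353.
Standard quotas: North 5.110, South 4.420, East 0.376, West 3.228, Central 1.665, Coastal 2.201.
Lower quotas: North 5, South 4, East 0, West 3, Central 1, Coastal 2 (sum 15, leaving 2 seats).
Remainders in descending order: Central 0.665, South 0.420, East 0.376, West 0.228, Coastal 0.201, North 0.110.
The surplus seats go to Central, South.
East receives 0.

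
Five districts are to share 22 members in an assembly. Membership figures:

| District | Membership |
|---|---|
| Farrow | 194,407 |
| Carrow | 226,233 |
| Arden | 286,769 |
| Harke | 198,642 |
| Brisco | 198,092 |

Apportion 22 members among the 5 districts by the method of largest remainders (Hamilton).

The standard divisor is 1104143/22 ≈ 50188.318.
Standard quotas: Farrow 3.8736, Carrow 4.5077, Arden 5.7139, Harke 3.9579, Brisco 3.9470.
Lower quotas: Farrow 3, Carrow 4, Arden 5, Harke 3, Brisco 3 (sum 18, leaving 4 seats).
Remainders in descending order: Harke 0.9579, Brisco 0.9470, Farrow 0.8736, Arden 0.7139, Carrow 0.5077.
The surplus seats go to Harke, Brisco, Farrow, Arden.

Farrow 4, Carrow 4, Arden 6, Harke 4, Brisco 4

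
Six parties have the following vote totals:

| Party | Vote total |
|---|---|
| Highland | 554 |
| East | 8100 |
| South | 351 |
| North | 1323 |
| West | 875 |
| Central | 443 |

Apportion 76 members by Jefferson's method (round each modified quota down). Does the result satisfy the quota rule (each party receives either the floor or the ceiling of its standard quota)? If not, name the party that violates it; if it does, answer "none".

Standard quotas: Highland 3.615, East 52.859, South 2.291, North 8.634, West 5.710, Central 2.891.
Jefferson allocation: Highland 3, East 55, South 2, North 8, West 5, Central 3.
East has quota 52.859 (lower 52, upper 53) but receives 55 — outside the quota interval.

East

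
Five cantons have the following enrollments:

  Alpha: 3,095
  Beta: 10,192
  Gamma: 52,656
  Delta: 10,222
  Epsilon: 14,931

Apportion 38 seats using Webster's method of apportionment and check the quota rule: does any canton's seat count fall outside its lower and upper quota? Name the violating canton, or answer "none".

Gamma

Standard quotas: Alpha 1.291, Beta 4.252, Gamma 21.965, Delta 4.264, Epsilon 6.228.
Webster allocation: Alpha 1, Beta 4, Gamma 23, Delta 4, Epsilon 6.
Gamma has quota 21.965 (lower 21, upper 22) but receives 23 — outside the quota interval.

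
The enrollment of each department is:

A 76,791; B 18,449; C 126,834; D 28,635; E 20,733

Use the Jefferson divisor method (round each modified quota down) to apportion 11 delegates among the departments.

A=3, B=0, C=6, D=1, E=1

Standard divisor 271442/11 ≈ 24676.545; standard quotas: A 3.112, B 0.748, C 5.140, D 1.160, E 0.840.
Rounding down gives 3, 0, 5, 1, 0 = 9 seats, so the divisor must be adjusted.
With modified divisor 20000: modified quotas A 3.840, B 0.922, C 6.342, D 1.432, E 1.037.
Rounding down: A 3, B 0, C 6, D 1, E 1 (total 11).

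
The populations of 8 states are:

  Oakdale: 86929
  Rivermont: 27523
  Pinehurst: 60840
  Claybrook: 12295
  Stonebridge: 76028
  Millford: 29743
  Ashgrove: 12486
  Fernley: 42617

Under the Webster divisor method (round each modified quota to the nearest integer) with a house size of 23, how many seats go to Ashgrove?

1

Standard divisor 348461/23 ≈ 15150.478; standard quotas: Oakdale 5.738, Rivermont 1.817, Pinehurst 4.016, Claybrook 0.812, Stonebridge 5.018, Millford 1.963, Ashgrove 0.824, Fernley 2.813.
Rounding to the nearest integer gives 6, 2, 4, 1, 5, 2, 1, 3 = 24 seats, so the divisor must be adjusted.
With modified divisor 16400: modified quotas Oakdale 5.301, Rivermont 1.678, Pinehurst 3.710, Claybrook 0.750, Stonebridge 4.636, Millford 1.814, Ashgrove 0.761, Fernley 2.599.
Rounding to the nearest integer: Oakdale 5, Rivermont 2, Pinehurst 4, Claybrook 1, Stonebridge 5, Millford 2, Ashgrove 1, Fernley 3 (total 23).
Ashgrove receives 1.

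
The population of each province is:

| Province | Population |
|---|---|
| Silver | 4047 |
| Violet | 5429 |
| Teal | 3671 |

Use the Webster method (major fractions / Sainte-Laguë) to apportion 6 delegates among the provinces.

Standard divisor 13147/6 ≈ 2191.167; standard quotas: Silver 1.847, Violet 2.478, Teal 1.675.
Rounding to the nearest integer gives Silver 2, Violet 2, Teal 2 — total 6, matching the house size, so no adjustment is needed.

Silver 2, Violet 2, Teal 2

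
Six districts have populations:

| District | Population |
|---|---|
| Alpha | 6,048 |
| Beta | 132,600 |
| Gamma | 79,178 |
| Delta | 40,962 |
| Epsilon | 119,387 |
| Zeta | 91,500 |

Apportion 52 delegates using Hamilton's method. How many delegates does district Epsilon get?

Standard divisor: 469675 ÷ 52 ≈ 9032.212.
Standard quotas: Alpha 0.6696, Beta 14.6808, Gamma 8.7662, Delta 4.5351, Epsilon 13.2179, Zeta 10.1304.
Lower quotas: Alpha 0, Beta 14, Gamma 8, Delta 4, Epsilon 13, Zeta 10 (sum 49, leaving 3 seats).
Remainders in descending order: Gamma 0.7662, Beta 0.6808, Alpha 0.6696, Delta 0.5351, Epsilon 0.2179, Zeta 0.1304.
The surplus seats go to Gamma, Beta, Alpha.
Epsilon receives 13.

13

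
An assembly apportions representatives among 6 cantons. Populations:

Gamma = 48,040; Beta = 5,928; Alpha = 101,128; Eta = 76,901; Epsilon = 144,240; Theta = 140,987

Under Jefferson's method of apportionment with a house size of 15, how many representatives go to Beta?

Standard divisor 517224/15 ≈ 34481.6; standard quotas: Gamma 1.393, Beta 0.172, Alpha 2.933, Eta 2.230, Epsilon 4.183, Theta 4.089.
Rounding down gives 1, 0, 2, 2, 4, 4 = 13 seats, so the divisor must be adjusted.
With modified divisor 28500: modified quotas Gamma 1.686, Beta 0.208, Alpha 3.548, Eta 2.698, Epsilon 5.061, Theta 4.947.
Rounding down: Gamma 1, Beta 0, Alpha 3, Eta 2, Epsilon 5, Theta 4 (total 15).
Beta receives 0.

0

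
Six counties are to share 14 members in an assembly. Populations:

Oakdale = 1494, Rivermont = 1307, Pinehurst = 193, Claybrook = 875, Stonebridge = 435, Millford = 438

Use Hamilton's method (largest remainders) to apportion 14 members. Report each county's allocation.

Oakdale 4, Rivermont 4, Pinehurst 1, Claybrook 3, Stonebridge 1, Millford 1

The standard divisor is 4742/14 ≈ 338.714.
Standard quotas: Oakdale 4.411, Rivermont 3.859, Pinehurst 0.570, Claybrook 2.583, Stonebridge 1.284, Millford 1.293.
Lower quotas: Oakdale 4, Rivermont 3, Pinehurst 0, Claybrook 2, Stonebridge 1, Millford 1 (sum 11, leaving 3 seats).
Remainders in descending order: Rivermont 0.859, Claybrook 0.583, Pinehurst 0.570, Oakdale 0.411, Millford 0.293, Stonebridge 0.284.
Largest remainders: Rivermont, Claybrook, Pinehurst receive the extra seats.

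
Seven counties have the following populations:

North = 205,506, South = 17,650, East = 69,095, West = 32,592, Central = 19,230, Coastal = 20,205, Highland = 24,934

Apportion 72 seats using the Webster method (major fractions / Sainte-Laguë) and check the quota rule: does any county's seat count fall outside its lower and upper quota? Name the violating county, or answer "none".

North

Standard quotas: North 38.016, South 3.265, East 12.782, West 6.029, Central 3.557, Coastal 3.738, Highland 4.613.
Webster allocation: North 37, South 3, East 13, West 6, Central 4, Coastal 4, Highland 5.
North has quota 38.016 (lower 38, upper 39) but receives 37 — outside the quota interval.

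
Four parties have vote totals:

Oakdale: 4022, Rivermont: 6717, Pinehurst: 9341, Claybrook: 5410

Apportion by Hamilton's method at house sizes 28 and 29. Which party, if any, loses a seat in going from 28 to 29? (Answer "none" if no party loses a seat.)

Oakdale

At 28 seats: Oakdale 5, Rivermont 7, Pinehurst 10, Claybrook 6.
At 29 seats: Oakdale 4, Rivermont 8, Pinehurst 11, Claybrook 6.
Oakdale drops from 5 to 4.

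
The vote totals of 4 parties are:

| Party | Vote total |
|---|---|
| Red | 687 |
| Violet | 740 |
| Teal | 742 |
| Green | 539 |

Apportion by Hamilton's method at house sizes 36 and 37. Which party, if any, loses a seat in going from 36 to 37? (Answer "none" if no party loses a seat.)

At 36 seats: Red 9, Violet 10, Teal 10, Green 7.
At 37 seats: Red 10, Violet 10, Teal 10, Green 7.
No party's allocation decreased.

none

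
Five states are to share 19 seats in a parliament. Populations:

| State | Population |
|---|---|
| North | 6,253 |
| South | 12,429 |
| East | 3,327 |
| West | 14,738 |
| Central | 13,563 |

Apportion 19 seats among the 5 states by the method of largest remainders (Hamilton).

North 2; South 5; East 1; West 6; Central 5

Standard divisor: 50310 ÷ 19 ≈ 2647.895.
Standard quotas: North 2.3615, South 4.6939, East 1.2565, West 5.5659, Central 5.1222.
Lower quotas: North 2, South 4, East 1, West 5, Central 5 (sum 17, leaving 2 seats).
Remainders in descending order: South 0.6939, West 0.5659, North 0.3615, East 0.2565, Central 0.1222.
Largest remainders: South, West receive the extra seats.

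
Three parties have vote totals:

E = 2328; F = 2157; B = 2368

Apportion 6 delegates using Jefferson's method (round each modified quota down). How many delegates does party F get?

2

Standard divisor 6853/6 ≈ 1142.167; standard quotas: E 2.038, F 1.889, B 2.073.
Rounding down gives 2, 1, 2 = 5 seats, so the divisor must be adjusted.
With modified divisor 900: modified quotas E 2.587, F 2.397, B 2.631.
Rounding down: E 2, F 2, B 2 (total 6).
F receives 2.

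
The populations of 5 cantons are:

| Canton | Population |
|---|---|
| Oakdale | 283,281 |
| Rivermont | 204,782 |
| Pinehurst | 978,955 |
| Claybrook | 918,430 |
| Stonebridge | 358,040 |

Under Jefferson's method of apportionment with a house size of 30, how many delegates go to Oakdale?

Standard divisor 2743488/30 ≈ 91449.6; standard quotas: Oakdale 3.098, Rivermont 2.239, Pinehurst 10.705, Claybrook 10.043, Stonebridge 3.915.
Rounding down gives 3, 2, 10, 10, 3 = 28 seats, so the divisor must be adjusted.
With modified divisor 86200: modified quotas Oakdale 3.286, Rivermont 2.376, Pinehurst 11.357, Claybrook 10.655, Stonebridge 4.154.
Rounding down: Oakdale 3, Rivermont 2, Pinehurst 11, Claybrook 10, Stonebridge 4 (total 30).
Oakdale receives 3.

3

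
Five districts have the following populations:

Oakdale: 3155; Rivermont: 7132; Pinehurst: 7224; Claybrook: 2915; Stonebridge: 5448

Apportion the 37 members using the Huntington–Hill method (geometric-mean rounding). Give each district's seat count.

With divisor 697: modified quotas Oakdale 4.527, Rivermont 10.232, Pinehurst 10.364, Claybrook 4.182, Stonebridge 7.816.
Geometric-mean thresholds: Oakdale √(4·5)=4.472, Rivermont √(10·11)=10.488, Pinehurst √(10·11)=10.488, Claybrook √(4·5)=4.472, Stonebridge √(7·8)=7.483.
Each quota rounded against its threshold gives Oakdale 5, Rivermont 10, Pinehurst 10, Claybrook 4, Stonebridge 8 (total 37).

Oakdale: 5, Rivermont: 10, Pinehurst: 10, Claybrook: 4, Stonebridge: 8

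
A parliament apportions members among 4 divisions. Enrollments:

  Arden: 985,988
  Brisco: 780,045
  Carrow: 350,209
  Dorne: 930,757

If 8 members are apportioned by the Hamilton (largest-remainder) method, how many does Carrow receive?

1

Total 3046999; standard divisor 3046999/8 ≈ 380874.875.
Standard quotas: Arden 2.5887, Brisco 2.0480, Carrow 0.9195, Dorne 2.4437.
Lower quotas: Arden 2, Brisco 2, Carrow 0, Dorne 2 (sum 6, leaving 2 seats).
Remainders in descending order: Carrow 0.9195, Arden 0.5887, Dorne 0.4437, Brisco 0.0480.
Largest remainders: Carrow, Arden receive the extra seats.
Carrow receives 1.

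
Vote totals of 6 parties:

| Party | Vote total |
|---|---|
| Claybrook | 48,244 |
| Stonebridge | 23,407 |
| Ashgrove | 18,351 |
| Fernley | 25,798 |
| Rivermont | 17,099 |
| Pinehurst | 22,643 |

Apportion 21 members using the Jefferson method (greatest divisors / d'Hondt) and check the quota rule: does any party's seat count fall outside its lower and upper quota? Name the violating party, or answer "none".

none

Standard quotas: Claybrook 6.514, Stonebridge 3.160, Ashgrove 2.478, Fernley 3.483, Rivermont 2.309, Pinehurst 3.057.
Jefferson allocation: Claybrook 7, Stonebridge 3, Ashgrove 2, Fernley 4, Rivermont 2, Pinehurst 3.
Every allocation lies between the lower and upper quota.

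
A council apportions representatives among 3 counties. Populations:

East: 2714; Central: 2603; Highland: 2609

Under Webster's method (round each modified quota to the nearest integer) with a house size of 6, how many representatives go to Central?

2

Standard divisor 7926/6 ≈ 1321; standard quotas: East 2.055, Central 1.970, Highland 1.975.
Rounding to the nearest integer gives East 2, Central 2, Highland 2 — total 6, matching the house size, so no adjustment is needed.
Central receives 2.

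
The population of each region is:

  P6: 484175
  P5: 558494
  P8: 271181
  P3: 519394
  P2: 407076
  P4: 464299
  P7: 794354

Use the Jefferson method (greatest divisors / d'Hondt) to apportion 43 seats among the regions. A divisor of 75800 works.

P6 6, P5 7, P8 3, P3 6, P2 5, P4 6, P7 10

With modified divisor 75800: modified quotas P6 6.388, P5 7.368, P8 3.578, P3 6.852, P2 5.370, P4 6.125, P7 10.480.
Rounding down: P6 6, P5 7, P8 3, P3 6, P2 5, P4 6, P7 10 (total 43).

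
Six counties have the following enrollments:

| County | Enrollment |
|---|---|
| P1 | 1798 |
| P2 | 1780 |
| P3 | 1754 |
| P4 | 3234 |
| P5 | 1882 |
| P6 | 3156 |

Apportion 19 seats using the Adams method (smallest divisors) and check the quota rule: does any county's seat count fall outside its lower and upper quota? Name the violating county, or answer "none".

Standard quotas: P1 2.511, P2 2.486, P3 2.450, P4 4.517, P5 2.628, P6 4.408.
Adams allocation: P1 3, P2 3, P3 2, P4 4, P5 3, P6 4.
Every allocation lies between the lower and upper quota.

none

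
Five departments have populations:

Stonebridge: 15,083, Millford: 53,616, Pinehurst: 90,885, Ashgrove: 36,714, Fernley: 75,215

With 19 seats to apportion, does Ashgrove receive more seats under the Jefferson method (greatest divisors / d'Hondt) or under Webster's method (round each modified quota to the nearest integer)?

Webster

Jefferson: Stonebridge 1, Millford 4, Pinehurst 7, Ashgrove 2, Fernley 5.
Webster: Stonebridge 1, Millford 4, Pinehurst 6, Ashgrove 3, Fernley 5.
Ashgrove gets 2 under Jefferson and 3 under Webster.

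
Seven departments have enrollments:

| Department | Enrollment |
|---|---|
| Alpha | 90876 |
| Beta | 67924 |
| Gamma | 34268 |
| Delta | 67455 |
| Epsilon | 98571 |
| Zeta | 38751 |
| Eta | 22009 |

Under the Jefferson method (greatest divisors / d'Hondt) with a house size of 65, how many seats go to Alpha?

Standard divisor 419854/65 ≈ 6459.292; standard quotas: Alpha 14.069, Beta 10.516, Gamma 5.305, Delta 10.443, Epsilon 15.260, Zeta 5.999, Eta 3.407.
Rounding down gives 14, 10, 5, 10, 15, 5, 3 = 62 seats, so the divisor must be adjusted.
With modified divisor 6150: modified quotas Alpha 14.777, Beta 11.045, Gamma 5.572, Delta 10.968, Epsilon 16.028, Zeta 6.301, Eta 3.579.
Rounding down: Alpha 14, Beta 11, Gamma 5, Delta 10, Epsilon 16, Zeta 6, Eta 3 (total 65).
Alpha receives 14.

14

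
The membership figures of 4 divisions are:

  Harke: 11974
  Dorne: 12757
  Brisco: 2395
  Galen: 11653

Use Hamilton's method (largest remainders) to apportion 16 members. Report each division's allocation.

Total 38779; standard divisor 38779/16 ≈ 2423.688.
Standard quotas: Harke 4.9404, Dorne 5.2635, Brisco 0.9882, Galen 4.8080.
Lower quotas: Harke 4, Dorne 5, Brisco 0, Galen 4 (sum 13, leaving 3 seats).
Remainders in descending order: Brisco 0.9882, Harke 0.9404, Galen 0.8080, Dorne 0.2635.
The surplus seats go to Brisco, Harke, Galen.

Harke 5, Dorne 5, Brisco 1, Galen 5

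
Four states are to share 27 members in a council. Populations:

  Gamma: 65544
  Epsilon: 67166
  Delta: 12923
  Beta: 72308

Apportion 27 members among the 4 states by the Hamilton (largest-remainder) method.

Total 217941; standard divisor 217941/27 ≈ 8071.889.
Standard quotas: Gamma 8.1200, Epsilon 8.3210, Delta 1.6010, Beta 8.9580.
Lower quotas: Gamma 8, Epsilon 8, Delta 1, Beta 8 (sum 25, leaving 2 seats).
Remainders in descending order: Beta 0.9580, Delta 0.6010, Epsilon 0.3210, Gamma 0.1200.
The surplus seats go to Beta, Delta.

Gamma: 8, Epsilon: 8, Delta: 2, Beta: 9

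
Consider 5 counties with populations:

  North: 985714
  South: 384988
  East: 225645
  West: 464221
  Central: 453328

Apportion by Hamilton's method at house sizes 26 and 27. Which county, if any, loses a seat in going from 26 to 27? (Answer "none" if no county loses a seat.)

none

At 26 seats: North 10, South 4, East 2, West 5, Central 5.
At 27 seats: North 11, South 4, East 2, West 5, Central 5.
No county's allocation decreased.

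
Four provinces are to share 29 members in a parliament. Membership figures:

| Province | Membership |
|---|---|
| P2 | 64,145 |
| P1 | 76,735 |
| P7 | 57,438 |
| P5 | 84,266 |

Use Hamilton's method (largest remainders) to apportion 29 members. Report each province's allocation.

Total 282584; standard divisor 282584/29 ≈ 9744.276.
Standard quotas: P2 6.5828, P1 7.8749, P7 5.8945, P5 8.6477.
Lower quotas: P2 6, P1 7, P7 5, P5 8 (sum 26, leaving 3 seats).
Remainders in descending order: P7 0.8945, P1 0.8749, P5 0.6477, P2 0.5828.
The surplus seats go to P7, P1, P5.

P2=6; P1=8; P7=6; P5=9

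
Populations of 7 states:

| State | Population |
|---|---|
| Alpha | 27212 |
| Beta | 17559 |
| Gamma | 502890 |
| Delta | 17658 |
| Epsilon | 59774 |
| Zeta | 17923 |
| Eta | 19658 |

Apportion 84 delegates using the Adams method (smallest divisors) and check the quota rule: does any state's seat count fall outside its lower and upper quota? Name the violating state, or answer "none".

Standard quotas: Alpha 3.449, Beta 2.226, Gamma 63.746, Delta 2.238, Epsilon 7.577, Zeta 2.272, Eta 2.492.
Adams allocation: Alpha 4, Beta 3, Gamma 60, Delta 3, Epsilon 8, Zeta 3, Eta 3.
Gamma has quota 63.746 (lower 63, upper 64) but receives 60 — outside the quota interval.

Gamma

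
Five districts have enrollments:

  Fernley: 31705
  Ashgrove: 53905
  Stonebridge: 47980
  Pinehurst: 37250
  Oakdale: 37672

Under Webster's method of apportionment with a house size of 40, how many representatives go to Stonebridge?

9

Standard divisor 208512/40 ≈ 5212.8; standard quotas: Fernley 6.082, Ashgrove 10.341, Stonebridge 9.204, Pinehurst 7.146, Oakdale 7.227.
Rounding to the nearest integer gives 6, 10, 9, 7, 7 = 39 seats, so the divisor must be adjusted.
With modified divisor 5100: modified quotas Fernley 6.217, Ashgrove 10.570, Stonebridge 9.408, Pinehurst 7.304, Oakdale 7.387.
Rounding to the nearest integer: Fernley 6, Ashgrove 11, Stonebridge 9, Pinehurst 7, Oakdale 7 (total 40).
Stonebridge receives 9.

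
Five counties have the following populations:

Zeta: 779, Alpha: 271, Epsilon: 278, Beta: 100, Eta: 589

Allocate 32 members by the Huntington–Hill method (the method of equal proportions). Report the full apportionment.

With divisor 62.3: modified quotas Zeta 12.504, Alpha 4.350, Epsilon 4.462, Beta 1.605, Eta 9.454.
Geometric-mean thresholds: Zeta √(12·13)=12.490, Alpha √(4·5)=4.472, Epsilon √(4·5)=4.472, Beta √(1·2)=1.414, Eta √(9·10)=9.487.
Each quota rounded against its threshold gives Zeta 13, Alpha 4, Epsilon 4, Beta 2, Eta 9 (total 32).

Zeta 13, Alpha 4, Epsilon 4, Beta 2, Eta 9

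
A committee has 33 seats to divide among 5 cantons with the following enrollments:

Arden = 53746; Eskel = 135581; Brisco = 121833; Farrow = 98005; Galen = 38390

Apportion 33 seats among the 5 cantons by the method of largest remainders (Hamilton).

Total 447555; standard divisor 447555/33 ≈ 13562.273.
Standard quotas: Arden 3.9629, Eskel 9.9969, Brisco 8.9832, Farrow 7.2263, Galen 2.8306.
Lower quotas: Arden 3, Eskel 9, Brisco 8, Farrow 7, Galen 2 (sum 29, leaving 4 seats).
Remainders in descending order: Eskel 0.9969, Brisco 0.9832, Arden 0.9629, Galen 0.8306, Farrow 0.2263.
Largest remainders: Eskel, Brisco, Arden, Galen receive the extra seats.

Arden: 4, Eskel: 10, Brisco: 9, Farrow: 7, Galen: 3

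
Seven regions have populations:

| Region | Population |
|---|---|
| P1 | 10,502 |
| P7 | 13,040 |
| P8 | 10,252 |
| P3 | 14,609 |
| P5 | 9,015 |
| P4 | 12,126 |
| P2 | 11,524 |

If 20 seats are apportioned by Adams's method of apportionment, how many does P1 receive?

3

Standard divisor 81068/20 ≈ 4053.4; standard quotas: P1 2.591, P7 3.217, P8 2.529, P3 3.604, P5 2.224, P4 2.992, P2 2.843.
Rounding up gives 3, 4, 3, 4, 3, 3, 3 = 23 seats, so the divisor must be adjusted.
With modified divisor 5000: modified quotas P1 2.100, P7 2.608, P8 2.050, P3 2.922, P5 1.803, P4 2.425, P2 2.305.
Rounding up: P1 3, P7 3, P8 3, P3 3, P5 2, P4 3, P2 3 (total 20).
P1 receives 3.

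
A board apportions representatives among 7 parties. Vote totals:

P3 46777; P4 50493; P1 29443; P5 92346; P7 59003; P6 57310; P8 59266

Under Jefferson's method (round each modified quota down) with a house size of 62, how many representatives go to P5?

Standard divisor 394638/62 ≈ 6365.129; standard quotas: P3 7.349, P4 7.933, P1 4.626, P5 14.508, P7 9.270, P6 9.004, P8 9.311.
Rounding down gives 7, 7, 4, 14, 9, 9, 9 = 59 seats, so the divisor must be adjusted.
With modified divisor 5913: modified quotas P3 7.911, P4 8.539, P1 4.979, P5 15.617, P7 9.979, P6 9.692, P8 10.023.
Rounding down: P3 7, P4 8, P1 4, P5 15, P7 9, P6 9, P8 10 (total 62).
P5 receives 15.

15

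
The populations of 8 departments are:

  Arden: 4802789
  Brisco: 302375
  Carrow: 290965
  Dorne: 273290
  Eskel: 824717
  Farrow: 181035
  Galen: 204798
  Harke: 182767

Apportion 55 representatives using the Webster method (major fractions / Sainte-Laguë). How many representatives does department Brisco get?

Standard divisor 7062736/55 ≈ 128413.382; standard quotas: Arden 37.401, Brisco 2.355, Carrow 2.266, Dorne 2.128, Eskel 6.422, Farrow 1.410, Galen 1.595, Harke 1.423.
Rounding to the nearest integer gives 37, 2, 2, 2, 6, 1, 2, 1 = 53 seats, so the divisor must be adjusted.
With modified divisor 125800: modified quotas Arden 38.178, Brisco 2.404, Carrow 2.313, Dorne 2.172, Eskel 6.556, Farrow 1.439, Galen 1.628, Harke 1.453.
Rounding to the nearest integer: Arden 38, Brisco 2, Carrow 2, Dorne 2, Eskel 7, Farrow 1, Galen 2, Harke 1 (total 55).
Brisco receives 2.

2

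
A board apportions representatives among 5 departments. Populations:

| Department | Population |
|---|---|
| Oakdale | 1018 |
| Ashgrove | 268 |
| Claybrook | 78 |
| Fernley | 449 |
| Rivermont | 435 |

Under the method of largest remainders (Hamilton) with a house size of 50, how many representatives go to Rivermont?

Standard divisor: 2248 ÷ 50 ≈ 44.96.
Standard quotas: Oakdale 22.642, Ashgrove 5.961, Claybrook 1.735, Fernley 9.987, Rivermont 9.675.
Lower quotas: Oakdale 22, Ashgrove 5, Claybrook 1, Fernley 9, Rivermont 9 (sum 46, leaving 4 seats).
Remainders in descending order: Fernley 0.987, Ashgrove 0.961, Claybrook 0.735, Rivermont 0.675, Oakdale 0.642.
The surplus seats go to Fernley, Ashgrove, Claybrook, Rivermont.
Rivermont receives 10.

10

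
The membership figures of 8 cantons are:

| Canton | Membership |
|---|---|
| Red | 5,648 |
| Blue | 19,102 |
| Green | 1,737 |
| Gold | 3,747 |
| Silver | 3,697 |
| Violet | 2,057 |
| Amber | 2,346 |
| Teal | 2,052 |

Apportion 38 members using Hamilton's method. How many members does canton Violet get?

The standard divisor is 40386/38 ≈ 1062.789.
Standard quotas: Red 5.3143, Blue 17.9735, Green 1.6344, Gold 3.5256, Silver 3.4786, Violet 1.9355, Amber 2.2074, Teal 1.9308.
Lower quotas: Red 5, Blue 17, Green 1, Gold 3, Silver 3, Violet 1, Amber 2, Teal 1 (sum 33, leaving 5 seats).
Remainders in descending order: Blue 0.9735, Violet 0.9355, Teal 0.9308, Green 0.6344, Gold 0.5256, Silver 0.4786, Red 0.3143, Amber 0.2074.
Largest remainders: Blue, Violet, Teal, Green, Gold receive the extra seats.
Violet receives 2.

2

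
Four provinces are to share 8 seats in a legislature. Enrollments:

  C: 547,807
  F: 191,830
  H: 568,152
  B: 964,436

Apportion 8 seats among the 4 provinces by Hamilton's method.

Total 2272225; standard divisor 2272225/8 ≈ 284028.125.
Standard quotas: C 1.9287, F 0.6754, H 2.0003, B 3.3956.
Lower quotas: C 1, F 0, H 2, B 3 (sum 6, leaving 2 seats).
Remainders in descending order: C 0.9287, F 0.6754, B 0.3956, H 0.0003.
Largest remainders: C, F receive the extra seats.

C 2, F 1, H 2, B 3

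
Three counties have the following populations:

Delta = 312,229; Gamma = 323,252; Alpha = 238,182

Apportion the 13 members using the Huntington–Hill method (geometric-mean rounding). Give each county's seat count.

With divisor 69287: modified quotas Delta 4.506, Gamma 4.665, Alpha 3.438.
Geometric-mean thresholds: Delta √(4·5)=4.472, Gamma √(4·5)=4.472, Alpha √(3·4)=3.464.
Each quota rounded against its threshold gives Delta 5, Gamma 5, Alpha 3 (total 13).

Delta 5, Gamma 5, Alpha 3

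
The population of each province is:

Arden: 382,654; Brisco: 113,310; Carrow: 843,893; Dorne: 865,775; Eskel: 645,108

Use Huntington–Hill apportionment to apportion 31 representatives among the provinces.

Arden: 4, Brisco: 1, Carrow: 9, Dorne: 10, Eskel: 7

With divisor 90107: modified quotas Arden 4.247, Brisco 1.258, Carrow 9.365, Dorne 9.608, Eskel 7.159.
Geometric-mean thresholds: Arden √(4·5)=4.472, Brisco √(1·2)=1.414, Carrow √(9·10)=9.487, Dorne √(9·10)=9.487, Eskel √(7·8)=7.483.
Each quota rounded against its threshold gives Arden 4, Brisco 1, Carrow 9, Dorne 10, Eskel 7 (total 31).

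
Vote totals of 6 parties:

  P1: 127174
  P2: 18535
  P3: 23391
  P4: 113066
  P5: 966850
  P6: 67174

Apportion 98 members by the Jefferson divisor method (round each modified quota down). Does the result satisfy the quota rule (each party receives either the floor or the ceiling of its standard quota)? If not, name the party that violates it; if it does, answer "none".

Standard quotas: P1 9.469, P2 1.380, P3 1.742, P4 8.419, P5 71.989, P6 5.002.
Jefferson allocation: P1 9, P2 1, P3 1, P4 8, P5 74, P6 5.
P5 has quota 71.989 (lower 71, upper 72) but receives 74 — outside the quota interval.

P5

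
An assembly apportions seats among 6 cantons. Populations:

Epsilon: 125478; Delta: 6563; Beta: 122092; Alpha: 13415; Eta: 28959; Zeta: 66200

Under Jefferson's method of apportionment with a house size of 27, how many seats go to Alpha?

Standard divisor 362707/27 ≈ 13433.593; standard quotas: Epsilon 9.341, Delta 0.489, Beta 9.089, Alpha 0.999, Eta 2.156, Zeta 4.928.
Rounding down gives 9, 0, 9, 0, 2, 4 = 24 seats, so the divisor must be adjusted.
With modified divisor 12400: modified quotas Epsilon 10.119, Delta 0.529, Beta 9.846, Alpha 1.082, Eta 2.335, Zeta 5.339.
Rounding down: Epsilon 10, Delta 0, Beta 9, Alpha 1, Eta 2, Zeta 5 (total 27).
Alpha receives 1.

1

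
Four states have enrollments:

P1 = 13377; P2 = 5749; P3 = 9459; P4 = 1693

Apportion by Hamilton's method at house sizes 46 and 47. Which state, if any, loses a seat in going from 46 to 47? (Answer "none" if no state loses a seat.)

P4

At 46 seats: P1 20, P2 9, P3 14, P4 3.
At 47 seats: P1 21, P2 9, P3 15, P4 2.
P4 drops from 3 to 2.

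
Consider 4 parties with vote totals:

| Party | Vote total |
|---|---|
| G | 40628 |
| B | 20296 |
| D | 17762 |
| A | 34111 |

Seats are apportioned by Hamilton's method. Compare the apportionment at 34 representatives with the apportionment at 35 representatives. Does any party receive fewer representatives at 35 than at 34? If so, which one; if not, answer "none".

At 34 seats: G 12, B 6, D 6, A 10.
At 35 seats: G 13, B 6, D 5, A 11.
D drops from 6 to 5.

D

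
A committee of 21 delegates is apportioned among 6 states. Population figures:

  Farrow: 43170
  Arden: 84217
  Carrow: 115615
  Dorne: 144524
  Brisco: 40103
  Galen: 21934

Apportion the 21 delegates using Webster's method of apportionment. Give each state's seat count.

Standard divisor 449563/21 ≈ 21407.762; standard quotas: Farrow 2.017, Arden 3.934, Carrow 5.401, Dorne 6.751, Brisco 1.873, Galen 1.025.
Rounding to the nearest integer gives Farrow 2, Arden 4, Carrow 5, Dorne 7, Brisco 2, Galen 1 — total 21, matching the house size, so no adjustment is needed.

Farrow 2; Arden 4; Carrow 5; Dorne 7; Brisco 2; Galen 1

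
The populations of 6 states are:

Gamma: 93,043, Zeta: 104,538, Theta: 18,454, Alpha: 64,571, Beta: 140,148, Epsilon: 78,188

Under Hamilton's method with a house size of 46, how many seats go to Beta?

Total 498942; standard divisor 498942/46 ≈ 10846.565.
Standard quotas: Gamma 8.5781, Zeta 9.6379, Theta 1.7014, Alpha 5.9531, Beta 12.9210, Epsilon 7.2085.
Lower quotas: Gamma 8, Zeta 9, Theta 1, Alpha 5, Beta 12, Epsilon 7 (sum 42, leaving 4 seats).
Remainders in descending order: Alpha 0.9531, Beta 0.9210, Theta 0.7014, Zeta 0.6379, Gamma 0.5781, Epsilon 0.2085.
The surplus seats go to Alpha, Beta, Theta, Zeta.
Beta receives 13.

13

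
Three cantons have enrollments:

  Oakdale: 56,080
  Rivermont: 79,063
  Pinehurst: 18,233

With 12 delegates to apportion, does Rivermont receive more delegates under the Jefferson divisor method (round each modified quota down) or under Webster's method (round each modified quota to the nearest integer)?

Jefferson

Jefferson: Oakdale 4, Rivermont 7, Pinehurst 1.
Webster: Oakdale 5, Rivermont 6, Pinehurst 1.
Rivermont gets 7 under Jefferson and 6 under Webster.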